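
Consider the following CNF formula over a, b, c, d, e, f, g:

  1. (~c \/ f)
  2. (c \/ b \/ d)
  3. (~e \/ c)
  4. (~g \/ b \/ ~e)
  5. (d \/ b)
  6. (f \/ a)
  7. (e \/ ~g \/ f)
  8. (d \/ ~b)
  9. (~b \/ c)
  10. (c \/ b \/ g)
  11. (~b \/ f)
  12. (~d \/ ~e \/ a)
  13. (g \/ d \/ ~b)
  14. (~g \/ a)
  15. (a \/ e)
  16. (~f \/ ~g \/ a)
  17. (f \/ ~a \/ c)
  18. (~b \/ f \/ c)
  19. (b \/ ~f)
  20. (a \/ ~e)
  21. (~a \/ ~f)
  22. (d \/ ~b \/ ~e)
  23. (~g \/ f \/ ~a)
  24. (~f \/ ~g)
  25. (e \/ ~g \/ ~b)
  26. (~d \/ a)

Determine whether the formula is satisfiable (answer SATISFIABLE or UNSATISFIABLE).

UNSATISFIABLE

b = True:
  propagation gives d=True, c=True, f=True, a=False; an empty clause results — contradiction.
b = False:
  propagation gives d=True, f=False, c=False, e=False; an empty clause results — contradiction.
Every branch closes, so no satisfying assignment exists.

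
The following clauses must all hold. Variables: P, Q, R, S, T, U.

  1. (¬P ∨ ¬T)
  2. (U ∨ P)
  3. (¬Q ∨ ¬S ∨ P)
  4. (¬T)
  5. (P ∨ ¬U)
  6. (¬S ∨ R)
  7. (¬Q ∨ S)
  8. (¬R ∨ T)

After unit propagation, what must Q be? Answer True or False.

(¬T) is a unit clause: T = False.
From (¬R ∨ T) and T = False: R = False.
(R ∨ ¬S): since R = False, the clause reduces to (¬S). S = False.
(S ∨ ¬Q): since S = False, the clause reduces to (¬Q). Q = False.

False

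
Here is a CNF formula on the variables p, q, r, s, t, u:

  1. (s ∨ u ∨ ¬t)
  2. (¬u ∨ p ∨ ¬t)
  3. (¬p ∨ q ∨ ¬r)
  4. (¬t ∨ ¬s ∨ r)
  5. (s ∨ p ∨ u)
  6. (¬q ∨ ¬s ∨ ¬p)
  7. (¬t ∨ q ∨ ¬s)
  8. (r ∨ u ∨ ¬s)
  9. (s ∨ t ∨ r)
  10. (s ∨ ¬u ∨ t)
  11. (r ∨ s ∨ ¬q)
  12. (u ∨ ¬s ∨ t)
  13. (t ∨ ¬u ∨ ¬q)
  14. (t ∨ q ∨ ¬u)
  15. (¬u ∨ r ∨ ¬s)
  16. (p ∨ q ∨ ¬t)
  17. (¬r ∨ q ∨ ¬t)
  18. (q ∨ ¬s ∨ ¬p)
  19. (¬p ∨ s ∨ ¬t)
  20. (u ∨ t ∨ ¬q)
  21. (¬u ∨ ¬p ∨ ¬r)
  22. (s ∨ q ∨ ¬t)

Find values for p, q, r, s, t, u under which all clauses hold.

p = F, q = T, r = T, s = T, t = T, u = F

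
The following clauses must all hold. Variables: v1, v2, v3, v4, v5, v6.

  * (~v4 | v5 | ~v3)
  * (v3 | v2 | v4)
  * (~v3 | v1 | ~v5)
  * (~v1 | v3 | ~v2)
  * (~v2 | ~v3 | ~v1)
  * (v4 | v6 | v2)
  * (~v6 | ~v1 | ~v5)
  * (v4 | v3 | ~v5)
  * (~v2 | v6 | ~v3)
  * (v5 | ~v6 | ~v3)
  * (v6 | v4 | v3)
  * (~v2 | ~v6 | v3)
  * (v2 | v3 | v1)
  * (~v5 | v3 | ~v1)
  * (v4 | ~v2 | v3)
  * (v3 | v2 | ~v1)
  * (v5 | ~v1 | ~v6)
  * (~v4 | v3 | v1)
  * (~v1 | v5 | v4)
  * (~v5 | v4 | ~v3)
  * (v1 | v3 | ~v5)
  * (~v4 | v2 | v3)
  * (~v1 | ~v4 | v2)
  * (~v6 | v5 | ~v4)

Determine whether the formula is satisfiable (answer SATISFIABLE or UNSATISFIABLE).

UNSATISFIABLE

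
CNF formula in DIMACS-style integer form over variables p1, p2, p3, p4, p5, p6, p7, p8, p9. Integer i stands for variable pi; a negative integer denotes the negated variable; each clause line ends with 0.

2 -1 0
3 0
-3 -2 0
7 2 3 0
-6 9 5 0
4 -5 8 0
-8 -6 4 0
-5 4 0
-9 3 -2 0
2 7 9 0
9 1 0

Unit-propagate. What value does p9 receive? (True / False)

True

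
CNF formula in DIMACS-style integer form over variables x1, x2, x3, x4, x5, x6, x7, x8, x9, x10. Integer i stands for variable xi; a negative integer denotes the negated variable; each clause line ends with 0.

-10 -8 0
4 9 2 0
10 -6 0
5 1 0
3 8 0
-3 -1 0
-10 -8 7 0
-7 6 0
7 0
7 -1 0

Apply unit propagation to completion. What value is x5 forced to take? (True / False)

Unit clause (x7) sets x7 = True.
From (!x7 || x6) and x7 = True: x6 = True.
In (x10 || !x6), !x6 is now false; x10 must hold, so x10 = True.
(!x10 || !x8): since x10 = True, the clause reduces to (!x8). x8 = False.
In (x8 || x3), x8 is now false; x3 must hold, so x3 = True.
(!x3 || !x1): since x3 = True, the clause reduces to (!x1). x1 = False.
(x5 || x1): since x1 = False, the clause reduces to (x5). x5 = True.

True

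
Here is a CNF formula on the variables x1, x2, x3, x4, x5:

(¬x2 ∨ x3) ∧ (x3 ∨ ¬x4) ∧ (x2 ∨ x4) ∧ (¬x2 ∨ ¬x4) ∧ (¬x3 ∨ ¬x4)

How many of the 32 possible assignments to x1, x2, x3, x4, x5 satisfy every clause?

4

The models are:
  x1=F x2=T x3=T x4=F x5=F
  x1=F x2=T x3=T x4=F x5=T
  x1=T x2=T x3=T x4=F x5=F
  x1=T x2=T x3=T x4=F x5=T
Count: 4.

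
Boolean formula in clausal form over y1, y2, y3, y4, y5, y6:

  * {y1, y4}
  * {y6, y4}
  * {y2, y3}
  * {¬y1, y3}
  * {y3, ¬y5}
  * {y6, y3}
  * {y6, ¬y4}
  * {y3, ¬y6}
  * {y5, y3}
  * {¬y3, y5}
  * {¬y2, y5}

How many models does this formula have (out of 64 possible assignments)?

6

Satisfying assignments:
  y1=F y2=F y3=T y4=T y5=T y6=T
  y1=F y2=T y3=T y4=T y5=T y6=T
  y1=T y2=F y3=T y4=F y5=T y6=T
  y1=T y2=F y3=T y4=T y5=T y6=T
  y1=T y2=T y3=T y4=F y5=T y6=T
  y1=T y2=T y3=T y4=T y5=T y6=T
That's 6 in total.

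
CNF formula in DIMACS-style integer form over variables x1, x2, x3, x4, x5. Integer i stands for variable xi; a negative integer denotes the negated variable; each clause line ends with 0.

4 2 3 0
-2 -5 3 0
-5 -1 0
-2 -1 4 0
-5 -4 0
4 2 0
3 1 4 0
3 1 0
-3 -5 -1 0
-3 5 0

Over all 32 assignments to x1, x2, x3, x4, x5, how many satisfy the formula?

Satisfying assignments:
  x1=0 x2=1 x3=1 x4=0 x5=1
  x1=1 x2=0 x3=0 x4=1 x5=0
  x1=1 x2=1 x3=0 x4=1 x5=0
Count: 3.

3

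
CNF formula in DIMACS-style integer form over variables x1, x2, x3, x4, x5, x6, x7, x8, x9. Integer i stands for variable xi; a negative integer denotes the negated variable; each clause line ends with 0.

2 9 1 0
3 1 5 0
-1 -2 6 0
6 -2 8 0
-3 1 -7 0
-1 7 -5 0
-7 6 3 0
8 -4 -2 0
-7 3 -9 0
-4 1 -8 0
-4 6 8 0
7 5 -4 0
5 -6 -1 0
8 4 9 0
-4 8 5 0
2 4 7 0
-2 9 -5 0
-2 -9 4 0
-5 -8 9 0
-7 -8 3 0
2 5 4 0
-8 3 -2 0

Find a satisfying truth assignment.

Branch on x1: take x1 = True.
Try x2 = False.
For the remaining variables, x3 = True, x4 = True, x5 = False, x6 = False, x7 = True, x8 = True, x9 = True works.
Every clause has at least one true literal under this assignment.
Check each clause:
  1. (x1 | x2 | x9) — x1 is true.
  2. (x5 | x1 | x3) — x1 is true.
  3. (~x2 | ~x1 | x6) — ~x2 is true.
  4. (x6 | ~x2 | x8) — x8 is true.
  5. (~x7 | ~x3 | x1) — x1 is true.
  6. (~x5 | x7 | ~x1) — ~x5 is true.
  7. (x3 | x6 | ~x7) — x3 is true.
  8. (~x4 | x8 | ~x2) — x8 is true.
  9. (x3 | ~x9 | ~x7) — x3 is true.
  10. (~x8 | x1 | ~x4) — x1 is true.
  11. (~x4 | x6 | x8) — x8 is true.
  12. (~x4 | x5 | x7) — x7 is true.
  13. (x5 | ~x1 | ~x6) — ~x6 is true.
  14. (x8 | x4 | x9) — x8 is true.
  15. (x5 | x8 | ~x4) — x8 is true.
  16. (x7 | x4 | x2) — x4 is true.
  17. (~x2 | x9 | ~x5) — x9 is true.
  18. (~x2 | ~x9 | x4) — x4 is true.
  19. (~x5 | ~x8 | x9) — x9 is true.
  20. (~x8 | ~x7 | x3) — x3 is true.
  21. (x2 | x5 | x4) — x4 is true.
  22. (x3 | ~x2 | ~x8) — x3 is true.

x1 = True, x2 = False, x3 = True, x4 = True, x5 = False, x6 = False, x7 = True, x8 = True, x9 = True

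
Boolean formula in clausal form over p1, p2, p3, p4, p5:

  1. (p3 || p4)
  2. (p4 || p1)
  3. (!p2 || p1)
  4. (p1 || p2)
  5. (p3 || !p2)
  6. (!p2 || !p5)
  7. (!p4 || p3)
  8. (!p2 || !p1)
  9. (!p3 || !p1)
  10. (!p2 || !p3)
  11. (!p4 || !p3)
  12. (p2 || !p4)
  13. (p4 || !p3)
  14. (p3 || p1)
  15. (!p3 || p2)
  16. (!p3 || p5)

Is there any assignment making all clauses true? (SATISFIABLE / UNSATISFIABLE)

UNSATISFIABLE

p3 = True:
  propagation gives p1=False, p4=True; an empty clause results — contradiction.
p3 = False:
  propagation gives p4=True; an empty clause results — contradiction.
Every branch closes, so no satisfying assignment exists.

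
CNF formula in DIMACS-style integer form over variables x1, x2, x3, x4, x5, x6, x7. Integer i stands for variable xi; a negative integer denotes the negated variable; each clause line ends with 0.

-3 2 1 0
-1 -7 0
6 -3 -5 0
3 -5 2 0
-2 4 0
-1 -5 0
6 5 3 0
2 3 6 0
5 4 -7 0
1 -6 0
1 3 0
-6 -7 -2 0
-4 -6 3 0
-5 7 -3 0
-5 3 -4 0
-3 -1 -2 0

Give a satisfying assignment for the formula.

x1=F, x2=T, x3=T, x4=T, x5=F, x6=F, x7=F

Check each clause:
  1. (!x3 || x1 || x2) — x2 is true.
  2. (!x7 || !x1) — !x7 is true.
  3. (x6 || !x3 || !x5) — !x5 is true.
  4. (x2 || x3 || !x5) — x3 is true.
  5. (!x2 || x4) — x4 is true.
  6. (!x5 || !x1) — !x5 is true.
  7. (x6 || x3 || x5) — x3 is true.
  8. (x3 || x2 || x6) — x2 is true.
  9. (!x7 || x4 || x5) — !x7 is true.
  10. (!x6 || x1) — !x6 is true.
  11. (x3 || x1) — x3 is true.
  12. (!x2 || !x6 || !x7) — !x7 is true.
  13. (!x6 || x3 || !x4) — !x6 is true.
  14. (x7 || !x3 || !x5) — !x5 is true.
  15. (x3 || !x4 || !x5) — x3 is true.
  16. (!x1 || !x2 || !x3) — !x1 is true.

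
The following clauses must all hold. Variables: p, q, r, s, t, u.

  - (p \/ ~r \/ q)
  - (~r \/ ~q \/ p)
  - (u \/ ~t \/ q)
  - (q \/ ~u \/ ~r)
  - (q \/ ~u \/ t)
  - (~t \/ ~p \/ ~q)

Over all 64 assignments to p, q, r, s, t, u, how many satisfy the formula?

Split on q, then p.
  q=1, p=1: forces t=0; r, s, u free → 2^3 = 8.
  q=1, p=0: forces r=0; s, t, u free → 2^3 = 8.
  q=0, p=1: s free; 3 ways for (r,t,u) × 2^1 = 6.
  q=0, p=0: remaining (r,s,t,u) ∈ {(0,0,0,0); (0,0,1,1); (0,1,0,0); (0,1,1,1)} — 4.
Total: 8 + 8 + 6 + 4 = 26.

26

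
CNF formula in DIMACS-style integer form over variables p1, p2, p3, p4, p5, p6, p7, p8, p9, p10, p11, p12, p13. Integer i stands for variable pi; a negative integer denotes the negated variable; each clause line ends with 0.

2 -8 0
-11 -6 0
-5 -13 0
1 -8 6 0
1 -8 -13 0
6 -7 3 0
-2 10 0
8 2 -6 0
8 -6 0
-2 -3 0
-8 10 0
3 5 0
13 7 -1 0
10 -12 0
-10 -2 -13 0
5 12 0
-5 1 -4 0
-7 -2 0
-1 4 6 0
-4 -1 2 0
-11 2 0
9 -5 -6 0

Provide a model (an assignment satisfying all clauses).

p1=False, p2=False, p3=True, p4=False, p5=True, p6=False, p7=True, p8=False, p9=False, p10=False, p11=False, p12=False, p13=False

Check each clause:
  1. (¬p8 ∨ p2) — ¬p8 is true.
  2. (¬p11 ∨ ¬p6) — ¬p6 is true.
  3. (¬p5 ∨ ¬p13) — ¬p13 is true.
  4. (p1 ∨ ¬p8 ∨ p6) — ¬p8 is true.
  5. (p1 ∨ ¬p8 ∨ ¬p13) — ¬p8 is true.
  6. (¬p7 ∨ p3 ∨ p6) — p3 is true.
  7. (p10 ∨ ¬p2) — ¬p2 is true.
  8. (¬p6 ∨ p8 ∨ p2) — ¬p6 is true.
  9. (p8 ∨ ¬p6) — ¬p6 is true.
  10. (¬p2 ∨ ¬p3) — ¬p2 is true.
  11. (p10 ∨ ¬p8) — ¬p8 is true.
  12. (p5 ∨ p3) — p3 is true.
  13. (p7 ∨ ¬p1 ∨ p13) — ¬p1 is true.
  14. (p10 ∨ ¬p12) — ¬p12 is true.
  15. (¬p2 ∨ ¬p13 ∨ ¬p10) — ¬p13 is true.
  16. (p12 ∨ p5) — p5 is true.
  17. (¬p4 ∨ p1 ∨ ¬p5) — ¬p4 is true.
  18. (¬p2 ∨ ¬p7) — ¬p2 is true.
  19. (¬p1 ∨ p6 ∨ p4) — ¬p1 is true.
  20. (¬p1 ∨ p2 ∨ ¬p4) — ¬p4 is true.
  21. (¬p11 ∨ p2) — ¬p11 is true.
  22. (¬p6 ∨ ¬p5 ∨ p9) — ¬p6 is true.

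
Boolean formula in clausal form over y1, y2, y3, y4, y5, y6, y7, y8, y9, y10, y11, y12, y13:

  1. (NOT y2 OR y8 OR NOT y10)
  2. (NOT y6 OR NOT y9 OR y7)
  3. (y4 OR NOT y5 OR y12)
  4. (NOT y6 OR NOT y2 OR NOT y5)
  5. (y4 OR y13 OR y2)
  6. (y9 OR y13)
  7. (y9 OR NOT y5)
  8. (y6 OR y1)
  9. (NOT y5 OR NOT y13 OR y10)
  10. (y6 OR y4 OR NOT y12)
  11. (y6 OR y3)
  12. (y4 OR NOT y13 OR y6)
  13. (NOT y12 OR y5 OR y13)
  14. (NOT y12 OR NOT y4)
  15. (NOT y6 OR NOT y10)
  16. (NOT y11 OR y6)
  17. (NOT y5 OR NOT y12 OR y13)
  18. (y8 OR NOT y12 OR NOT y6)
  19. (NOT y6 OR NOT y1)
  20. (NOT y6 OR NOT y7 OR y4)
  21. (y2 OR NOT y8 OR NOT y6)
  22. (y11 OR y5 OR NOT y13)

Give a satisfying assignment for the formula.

y1=F  y2=T  y3=T  y4=T  y5=F  y6=T  y7=T  y8=T  y9=T  y10=F  y11=T  y12=F  y13=T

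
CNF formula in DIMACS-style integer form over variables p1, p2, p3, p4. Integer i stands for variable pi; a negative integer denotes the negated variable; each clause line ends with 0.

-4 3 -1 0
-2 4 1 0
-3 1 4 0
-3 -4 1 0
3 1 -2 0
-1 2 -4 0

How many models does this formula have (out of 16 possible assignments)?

7

The models are:
  p1=F p2=F p3=F p4=F
  p1=F p2=F p3=F p4=T
  p1=T p2=F p3=F p4=F
  p1=T p2=F p3=T p4=F
  p1=T p2=T p3=F p4=F
  p1=T p2=T p3=T p4=F
  p1=T p2=T p3=T p4=T
Count: 7.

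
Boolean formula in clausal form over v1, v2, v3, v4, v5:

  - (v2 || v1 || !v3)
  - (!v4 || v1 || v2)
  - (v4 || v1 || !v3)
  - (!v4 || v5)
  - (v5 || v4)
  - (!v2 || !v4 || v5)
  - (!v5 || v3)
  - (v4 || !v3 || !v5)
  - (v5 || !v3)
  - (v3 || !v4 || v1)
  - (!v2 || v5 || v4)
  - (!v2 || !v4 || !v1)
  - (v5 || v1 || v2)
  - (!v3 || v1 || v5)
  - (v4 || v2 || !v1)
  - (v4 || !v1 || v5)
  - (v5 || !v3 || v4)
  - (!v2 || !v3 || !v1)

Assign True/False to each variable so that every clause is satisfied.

v1=T  v2=F  v3=T  v4=T  v5=T

Branch on v1: take v1 = True.
Set v2 = False and propagate.
  then v4 is forced to True.
  then v5 is forced to True.
  then v3 is forced to True.
Every clause has at least one true literal under this assignment.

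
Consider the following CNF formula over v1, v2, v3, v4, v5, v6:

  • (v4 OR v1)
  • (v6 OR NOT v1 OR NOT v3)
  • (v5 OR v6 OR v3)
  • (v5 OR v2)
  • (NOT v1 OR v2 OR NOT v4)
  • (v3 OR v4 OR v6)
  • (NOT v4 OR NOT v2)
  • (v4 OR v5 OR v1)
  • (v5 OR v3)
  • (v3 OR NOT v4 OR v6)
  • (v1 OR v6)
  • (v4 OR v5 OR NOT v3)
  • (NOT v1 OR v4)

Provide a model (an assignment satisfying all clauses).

v1 = F, v2 = F, v3 = F, v4 = T, v5 = T, v6 = T

Check each clause:
  1. (v1 OR v4) — v4 is true.
  2. (v6 OR NOT v1 OR NOT v3) — NOT v3 is true.
  3. (v6 OR v3 OR v5) — v5 is true.
  4. (v2 OR v5) — v5 is true.
  5. (NOT v1 OR v2 OR NOT v4) — NOT v1 is true.
  6. (v6 OR v4 OR v3) — v4 is true.
  7. (NOT v4 OR NOT v2) — NOT v2 is true.
  8. (v5 OR v4 OR v1) — v4 is true.
  9. (v3 OR v5) — v5 is true.
  10. (v3 OR NOT v4 OR v6) — v6 is true.
  11. (v1 OR v6) — v6 is true.
  12. (NOT v3 OR v5 OR v4) — v5 is true.
  13. (v4 OR NOT v1) — v4 is true.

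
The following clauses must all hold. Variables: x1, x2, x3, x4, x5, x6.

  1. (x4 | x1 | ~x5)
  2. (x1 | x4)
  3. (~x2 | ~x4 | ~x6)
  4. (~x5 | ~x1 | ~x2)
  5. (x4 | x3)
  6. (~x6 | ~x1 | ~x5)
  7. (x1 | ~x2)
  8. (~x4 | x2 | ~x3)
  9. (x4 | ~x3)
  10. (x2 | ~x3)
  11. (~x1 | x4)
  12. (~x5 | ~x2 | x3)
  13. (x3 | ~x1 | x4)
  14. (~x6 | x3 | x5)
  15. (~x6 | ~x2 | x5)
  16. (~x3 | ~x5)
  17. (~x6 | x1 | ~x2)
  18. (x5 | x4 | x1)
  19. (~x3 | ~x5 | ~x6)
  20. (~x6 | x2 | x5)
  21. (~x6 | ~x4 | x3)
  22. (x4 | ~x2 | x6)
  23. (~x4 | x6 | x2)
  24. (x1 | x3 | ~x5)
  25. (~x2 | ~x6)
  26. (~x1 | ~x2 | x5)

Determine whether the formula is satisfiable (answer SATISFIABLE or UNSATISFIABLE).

UNSATISFIABLE

x2 = True:
  propagation gives x1=True, x5=False; an empty clause results — contradiction.
x2 = False:
  propagation gives x3=False, x4=True, x6=False; an empty clause results — contradiction.
Every branch closes, so no satisfying assignment exists.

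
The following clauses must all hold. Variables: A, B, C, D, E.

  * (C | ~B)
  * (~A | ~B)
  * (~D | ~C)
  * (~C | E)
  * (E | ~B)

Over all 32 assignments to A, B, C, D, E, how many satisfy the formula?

Split on B, then C.
  B=T, C=T: remaining (A,D,E) ∈ {(F,F,T)} — 1.
  B=T, C=F: a clause becomes empty — 0.
  B=F, C=T: remaining (A,D,E) ∈ {(F,F,T); (T,F,T)} — 2.
  B=F, C=F: A, D, E free → 2^3 = 8.
Total: 1 + 0 + 2 + 8 = 11.

11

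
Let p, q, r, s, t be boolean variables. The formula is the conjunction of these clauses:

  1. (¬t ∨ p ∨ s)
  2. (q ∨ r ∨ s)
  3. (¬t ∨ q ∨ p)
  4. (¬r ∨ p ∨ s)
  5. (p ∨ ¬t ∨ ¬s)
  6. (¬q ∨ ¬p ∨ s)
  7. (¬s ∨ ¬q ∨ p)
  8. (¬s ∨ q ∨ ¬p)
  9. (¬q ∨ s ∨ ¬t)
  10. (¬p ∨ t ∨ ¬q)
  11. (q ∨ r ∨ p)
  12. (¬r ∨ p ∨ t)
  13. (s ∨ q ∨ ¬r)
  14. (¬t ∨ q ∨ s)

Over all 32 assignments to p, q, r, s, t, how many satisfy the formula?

The models are:
  p=0 q=1 r=0 s=0 t=0
  p=1 q=1 r=0 s=1 t=1
  p=1 q=1 r=1 s=1 t=1
Count: 3.

3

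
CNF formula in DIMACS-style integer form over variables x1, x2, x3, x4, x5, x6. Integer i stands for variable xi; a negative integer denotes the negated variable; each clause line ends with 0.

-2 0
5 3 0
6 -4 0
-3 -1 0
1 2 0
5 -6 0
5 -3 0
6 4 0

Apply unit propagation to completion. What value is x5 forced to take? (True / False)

True

(!x2) stands alone — x2 = False.
In (x1 || x2), x2 is now false; x1 must hold, so x1 = True.
(!x1 || !x3): since x1 = True, the clause reduces to (!x3). x3 = False.
In (x5 || x3), x3 is now false; x5 must hold, so x5 = True.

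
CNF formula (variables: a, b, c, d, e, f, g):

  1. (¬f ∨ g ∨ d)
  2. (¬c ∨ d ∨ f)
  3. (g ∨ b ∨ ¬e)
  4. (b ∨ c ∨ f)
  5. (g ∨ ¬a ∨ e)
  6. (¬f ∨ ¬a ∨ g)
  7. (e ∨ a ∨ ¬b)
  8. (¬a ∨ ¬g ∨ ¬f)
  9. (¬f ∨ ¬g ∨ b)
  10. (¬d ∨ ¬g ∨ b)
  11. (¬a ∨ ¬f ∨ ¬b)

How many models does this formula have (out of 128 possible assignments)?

Case analysis on f and g:
  f=1, g=1: remaining (a,b,c,d,e) ∈ {(0,1,0,0,1); (0,1,0,1,1); (0,1,1,0,1); (0,1,1,1,1)} — 4.
  f=1, g=0: remaining (a,b,c,d,e) ∈ {(0,0,0,1,0); (0,0,1,1,0); (0,1,0,1,1); (0,1,1,1,1)} — 4.
  f=0, g=1: 9 of the 32 assignments to (a,b,c,d,e) work.
  f=0, g=0: 7 of the 32 assignments to (a,b,c,d,e) work.
Total: 4 + 4 + 9 + 7 = 24.

24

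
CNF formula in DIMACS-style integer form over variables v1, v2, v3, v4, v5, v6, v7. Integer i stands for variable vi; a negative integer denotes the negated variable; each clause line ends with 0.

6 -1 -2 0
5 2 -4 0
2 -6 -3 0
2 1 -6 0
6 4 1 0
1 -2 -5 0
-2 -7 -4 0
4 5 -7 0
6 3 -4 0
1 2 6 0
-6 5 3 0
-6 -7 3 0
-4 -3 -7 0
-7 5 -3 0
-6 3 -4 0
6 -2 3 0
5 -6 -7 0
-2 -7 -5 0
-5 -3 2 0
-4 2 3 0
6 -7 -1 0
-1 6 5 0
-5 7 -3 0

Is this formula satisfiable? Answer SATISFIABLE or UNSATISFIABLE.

SATISFIABLE

Branch on v1: take v1 = False.
Set v2 = True and propagate.
  then v5 is forced to False.
For the remaining variables, v3 = True, v4 = True, v6 = True, v7 = False works.
So v1=F, v2=T, v3=T, v4=T, v5=F, v6=T, v7=F is a satisfying assignment.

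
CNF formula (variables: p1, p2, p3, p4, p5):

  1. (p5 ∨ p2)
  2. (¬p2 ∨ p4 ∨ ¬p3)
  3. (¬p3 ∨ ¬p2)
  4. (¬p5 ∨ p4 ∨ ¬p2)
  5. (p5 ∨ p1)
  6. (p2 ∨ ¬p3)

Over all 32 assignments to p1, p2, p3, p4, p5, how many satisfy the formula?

Split on p2, then p3.
  p2=1, p3=1: a clause becomes empty — 0.
  p2=1, p3=0: remaining (p1,p4,p5) ∈ {(0,1,1); (1,0,0); (1,1,0); (1,1,1)} — 4.
  p2=0, p3=1: a clause becomes empty — 0.
  p2=0, p3=0: remaining (p1,p4,p5) ∈ {(0,0,1); (0,1,1); (1,0,1); (1,1,1)} — 4.
Total: 0 + 4 + 0 + 4 = 8.

8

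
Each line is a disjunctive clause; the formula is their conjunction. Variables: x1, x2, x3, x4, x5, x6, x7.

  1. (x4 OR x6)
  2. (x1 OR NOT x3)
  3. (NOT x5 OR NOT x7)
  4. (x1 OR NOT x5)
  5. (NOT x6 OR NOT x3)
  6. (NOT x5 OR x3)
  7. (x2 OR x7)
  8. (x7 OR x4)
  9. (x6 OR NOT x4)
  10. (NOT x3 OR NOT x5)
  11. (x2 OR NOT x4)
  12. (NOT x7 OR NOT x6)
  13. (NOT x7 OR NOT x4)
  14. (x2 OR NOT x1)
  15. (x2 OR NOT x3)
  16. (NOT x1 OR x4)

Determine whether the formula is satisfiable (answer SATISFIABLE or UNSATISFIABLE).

SATISFIABLE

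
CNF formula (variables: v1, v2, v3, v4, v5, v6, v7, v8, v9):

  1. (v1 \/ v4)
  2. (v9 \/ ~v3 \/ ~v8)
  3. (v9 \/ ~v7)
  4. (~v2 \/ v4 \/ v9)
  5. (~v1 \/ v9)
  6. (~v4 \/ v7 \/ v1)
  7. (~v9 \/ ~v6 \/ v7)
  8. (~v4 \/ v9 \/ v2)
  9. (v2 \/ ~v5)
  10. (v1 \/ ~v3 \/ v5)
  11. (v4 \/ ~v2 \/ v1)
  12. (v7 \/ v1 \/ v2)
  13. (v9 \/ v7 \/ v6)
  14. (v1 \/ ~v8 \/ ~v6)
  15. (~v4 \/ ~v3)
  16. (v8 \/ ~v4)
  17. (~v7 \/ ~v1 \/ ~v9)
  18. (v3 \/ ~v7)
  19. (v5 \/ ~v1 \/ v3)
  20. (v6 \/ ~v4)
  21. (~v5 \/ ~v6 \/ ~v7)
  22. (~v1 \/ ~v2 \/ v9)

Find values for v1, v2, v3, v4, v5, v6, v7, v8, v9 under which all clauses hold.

v1=1  v2=1  v3=1  v4=0  v5=1  v6=0  v7=0  v8=1  v9=1

Set v1 = True and propagate.
  then v9 is forced to True.
  then v7 is forced to False.
  then v6 is forced to False.
  then v4 is forced to False.
Branch on v2: take v2 = True.
Branch on v3: take v3 = True.
v5, v8 are now unconstrained; take v5 = True, v8 = True.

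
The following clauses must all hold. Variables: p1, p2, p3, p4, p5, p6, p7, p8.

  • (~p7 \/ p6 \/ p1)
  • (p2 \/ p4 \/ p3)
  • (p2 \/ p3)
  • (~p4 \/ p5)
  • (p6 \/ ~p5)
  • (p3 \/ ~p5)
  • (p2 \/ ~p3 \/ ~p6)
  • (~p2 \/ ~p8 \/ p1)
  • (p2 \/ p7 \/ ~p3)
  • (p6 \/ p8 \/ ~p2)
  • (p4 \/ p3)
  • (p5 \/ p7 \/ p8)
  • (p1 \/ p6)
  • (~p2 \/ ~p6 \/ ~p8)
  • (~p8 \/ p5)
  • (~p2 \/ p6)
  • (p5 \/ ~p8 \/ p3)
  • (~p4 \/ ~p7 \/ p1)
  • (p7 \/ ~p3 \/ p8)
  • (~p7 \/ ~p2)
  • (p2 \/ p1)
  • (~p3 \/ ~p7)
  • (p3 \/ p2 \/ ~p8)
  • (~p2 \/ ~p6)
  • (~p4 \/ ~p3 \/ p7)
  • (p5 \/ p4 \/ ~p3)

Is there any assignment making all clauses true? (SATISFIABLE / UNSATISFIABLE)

UNSATISFIABLE

p2 = True:
  propagation gives p6=True; an empty clause results — contradiction.
p2 = False:
  propagation gives p3=True, p6=False, p5=False, p4=False; an empty clause results — contradiction.
Every branch closes, so no satisfying assignment exists.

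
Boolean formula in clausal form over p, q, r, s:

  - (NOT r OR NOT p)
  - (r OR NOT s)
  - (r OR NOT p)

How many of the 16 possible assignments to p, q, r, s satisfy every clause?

Satisfying assignments:
  p=F q=F r=F s=F
  p=F q=F r=T s=F
  p=F q=F r=T s=T
  p=F q=T r=F s=F
  p=F q=T r=T s=F
  p=F q=T r=T s=T
Count: 6.

6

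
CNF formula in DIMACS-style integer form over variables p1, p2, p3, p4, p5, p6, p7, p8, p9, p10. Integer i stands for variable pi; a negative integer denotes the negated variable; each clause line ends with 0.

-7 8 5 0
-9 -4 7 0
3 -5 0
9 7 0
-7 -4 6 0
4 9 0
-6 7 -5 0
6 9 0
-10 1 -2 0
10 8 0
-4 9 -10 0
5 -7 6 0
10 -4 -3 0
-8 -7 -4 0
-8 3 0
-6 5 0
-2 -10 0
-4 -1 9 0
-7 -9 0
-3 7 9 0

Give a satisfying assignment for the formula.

p1=F, p2=F, p3=T, p4=F, p5=F, p6=F, p7=F, p8=T, p9=T, p10=F

Check each clause:
  1. (!p7 || p8 || p5) — p8 is true.
  2. (!p4 || !p9 || p7) — !p4 is true.
  3. (p3 || !p5) — p3 is true.
  4. (p9 || p7) — p9 is true.
  5. (!p4 || !p7 || p6) — !p7 is true.
  6. (p4 || p9) — p9 is true.
  7. (p7 || !p6 || !p5) — !p6 is true.
  8. (p9 || p6) — p9 is true.
  9. (!p2 || !p10 || p1) — !p2 is true.
  10. (p10 || p8) — p8 is true.
  11. (!p4 || !p10 || p9) — p9 is true.
  12. (!p7 || p5 || p6) — !p7 is true.
  13. (!p3 || !p4 || p10) — !p4 is true.
  14. (!p7 || !p4 || !p8) — !p7 is true.
  15. (!p8 || p3) — p3 is true.
  16. (!p6 || p5) — !p6 is true.
  17. (!p2 || !p10) — !p10 is true.
  18. (!p1 || !p4 || p9) — p9 is true.
  19. (!p9 || !p7) — !p7 is true.
  20. (p9 || p7 || !p3) — p9 is true.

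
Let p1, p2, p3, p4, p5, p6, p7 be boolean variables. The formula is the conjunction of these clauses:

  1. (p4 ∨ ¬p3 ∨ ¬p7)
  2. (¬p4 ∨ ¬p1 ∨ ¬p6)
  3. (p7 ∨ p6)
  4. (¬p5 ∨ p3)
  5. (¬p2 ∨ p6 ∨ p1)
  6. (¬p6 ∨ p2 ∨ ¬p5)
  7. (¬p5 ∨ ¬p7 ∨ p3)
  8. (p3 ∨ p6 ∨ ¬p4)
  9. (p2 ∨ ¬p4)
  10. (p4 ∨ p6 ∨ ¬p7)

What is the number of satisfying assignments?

22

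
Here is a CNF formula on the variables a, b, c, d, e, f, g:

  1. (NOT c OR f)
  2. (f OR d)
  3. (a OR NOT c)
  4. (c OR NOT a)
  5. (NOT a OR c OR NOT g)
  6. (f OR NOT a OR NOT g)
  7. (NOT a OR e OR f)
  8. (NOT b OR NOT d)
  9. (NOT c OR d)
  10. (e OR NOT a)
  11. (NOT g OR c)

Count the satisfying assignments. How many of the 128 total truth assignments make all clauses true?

10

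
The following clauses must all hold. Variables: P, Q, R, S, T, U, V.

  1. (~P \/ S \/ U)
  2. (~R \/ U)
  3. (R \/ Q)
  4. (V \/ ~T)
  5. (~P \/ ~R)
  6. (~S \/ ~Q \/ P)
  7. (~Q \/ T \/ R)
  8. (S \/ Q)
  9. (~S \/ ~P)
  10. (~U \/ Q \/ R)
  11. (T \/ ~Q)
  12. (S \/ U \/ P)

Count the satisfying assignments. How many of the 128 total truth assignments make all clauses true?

6

Satisfying assignments:
  P=F Q=F R=T S=T T=F U=T V=F
  P=F Q=F R=T S=T T=F U=T V=T
  P=F Q=F R=T S=T T=T U=T V=T
  P=F Q=T R=F S=F T=T U=T V=T
  P=F Q=T R=T S=F T=T U=T V=T
  P=T Q=T R=F S=F T=T U=T V=T
That's 6 in total.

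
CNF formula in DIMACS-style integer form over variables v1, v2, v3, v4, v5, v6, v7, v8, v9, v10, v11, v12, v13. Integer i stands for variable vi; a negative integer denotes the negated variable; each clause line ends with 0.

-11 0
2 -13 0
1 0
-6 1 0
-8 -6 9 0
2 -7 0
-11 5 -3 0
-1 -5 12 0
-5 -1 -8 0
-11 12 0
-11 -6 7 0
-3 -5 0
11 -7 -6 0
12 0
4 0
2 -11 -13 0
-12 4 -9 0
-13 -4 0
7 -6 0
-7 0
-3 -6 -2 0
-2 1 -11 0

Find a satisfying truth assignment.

v1=1, v2=1, v3=0, v4=1, v5=1, v6=0, v7=0, v8=0, v9=1, v10=1, v11=0, v12=1, v13=0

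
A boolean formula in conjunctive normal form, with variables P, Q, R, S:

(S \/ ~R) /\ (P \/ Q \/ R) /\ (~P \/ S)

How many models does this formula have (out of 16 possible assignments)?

8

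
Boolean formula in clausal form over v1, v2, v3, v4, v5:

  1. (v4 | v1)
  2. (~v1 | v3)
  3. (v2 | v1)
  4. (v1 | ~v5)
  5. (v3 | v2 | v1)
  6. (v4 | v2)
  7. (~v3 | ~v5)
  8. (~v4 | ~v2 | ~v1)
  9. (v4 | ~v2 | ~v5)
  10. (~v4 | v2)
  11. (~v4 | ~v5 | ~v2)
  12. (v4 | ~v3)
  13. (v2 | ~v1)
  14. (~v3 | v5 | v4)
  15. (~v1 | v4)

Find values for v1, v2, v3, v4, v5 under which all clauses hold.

v1=F, v2=T, v3=F, v4=T, v5=F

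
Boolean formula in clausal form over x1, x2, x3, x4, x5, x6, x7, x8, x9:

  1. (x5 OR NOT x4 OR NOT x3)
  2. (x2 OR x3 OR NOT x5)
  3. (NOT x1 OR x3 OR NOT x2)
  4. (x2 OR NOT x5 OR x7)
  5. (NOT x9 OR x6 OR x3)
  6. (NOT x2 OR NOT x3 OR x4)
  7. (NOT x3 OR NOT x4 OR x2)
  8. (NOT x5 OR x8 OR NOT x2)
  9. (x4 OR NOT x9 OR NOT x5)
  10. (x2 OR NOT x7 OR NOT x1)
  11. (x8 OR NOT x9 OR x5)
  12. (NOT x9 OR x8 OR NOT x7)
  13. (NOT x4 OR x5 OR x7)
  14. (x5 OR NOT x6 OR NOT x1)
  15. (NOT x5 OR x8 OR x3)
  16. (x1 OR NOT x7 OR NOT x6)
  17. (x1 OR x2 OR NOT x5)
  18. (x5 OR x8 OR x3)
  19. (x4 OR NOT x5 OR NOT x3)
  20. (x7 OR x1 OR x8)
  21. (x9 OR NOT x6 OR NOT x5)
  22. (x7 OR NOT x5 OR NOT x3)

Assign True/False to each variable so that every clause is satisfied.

x8 occurs only positively in the remaining clauses — set x8 = True.
Set x1 = True and propagate.
Branch on x2: take x2 = True.
  then x3 is forced to True.
  then x4 is forced to True.
  then x5 is forced to True.
  then x7 is forced to True.
Try x6 = False.
x9 is now unconstrained; take x9 = False.
Every clause has at least one true literal under this assignment.

x1=T, x2=T, x3=T, x4=T, x5=T, x6=F, x7=T, x8=T, x9=F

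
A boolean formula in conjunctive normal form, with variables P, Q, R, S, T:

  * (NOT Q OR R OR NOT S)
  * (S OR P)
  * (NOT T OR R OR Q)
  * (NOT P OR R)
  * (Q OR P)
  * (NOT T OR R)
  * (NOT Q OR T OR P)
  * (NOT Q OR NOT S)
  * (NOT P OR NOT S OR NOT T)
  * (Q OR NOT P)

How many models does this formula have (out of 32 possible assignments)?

Satisfying assignments:
  P=T Q=T R=T S=F T=F
  P=T Q=T R=T S=F T=T
That's 2 in total.

2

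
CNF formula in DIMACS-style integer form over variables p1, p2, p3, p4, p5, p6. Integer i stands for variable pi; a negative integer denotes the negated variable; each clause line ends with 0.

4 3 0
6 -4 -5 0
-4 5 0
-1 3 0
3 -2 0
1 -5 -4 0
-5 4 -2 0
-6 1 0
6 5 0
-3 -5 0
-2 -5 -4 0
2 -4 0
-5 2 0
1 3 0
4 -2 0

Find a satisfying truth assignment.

p1=True, p2=False, p3=True, p4=False, p5=False, p6=True

Set p1 = True and propagate.
  then p3 is forced to True.
  then p5 is forced to False.
  then p4 is forced to False.
  then p6 is forced to True.
  then p2 is forced to False.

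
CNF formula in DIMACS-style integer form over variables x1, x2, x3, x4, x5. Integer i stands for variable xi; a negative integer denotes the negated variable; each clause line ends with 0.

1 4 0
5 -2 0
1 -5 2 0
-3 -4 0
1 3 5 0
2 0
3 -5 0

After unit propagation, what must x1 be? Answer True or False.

True

(x2) stands alone — x2 = True.
(!x2 || x5) with x2 = True leaves only x5, so x5 = True.
(x3 || !x5) with x5 = True leaves only x3, so x3 = True.
From (!x3 || !x4) and x3 = True: x4 = False.
(x1 || x4): since x4 = False, the clause reduces to (x1). x1 = True.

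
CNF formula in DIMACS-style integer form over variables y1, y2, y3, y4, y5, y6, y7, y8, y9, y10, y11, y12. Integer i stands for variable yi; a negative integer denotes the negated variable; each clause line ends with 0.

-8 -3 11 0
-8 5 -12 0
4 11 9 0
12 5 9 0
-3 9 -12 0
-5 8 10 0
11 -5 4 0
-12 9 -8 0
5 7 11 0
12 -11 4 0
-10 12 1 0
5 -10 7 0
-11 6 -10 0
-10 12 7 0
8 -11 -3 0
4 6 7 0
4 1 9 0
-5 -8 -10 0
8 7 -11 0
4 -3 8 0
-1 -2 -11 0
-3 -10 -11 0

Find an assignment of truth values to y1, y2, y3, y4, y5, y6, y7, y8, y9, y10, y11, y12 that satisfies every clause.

y4 occurs only positively in the remaining clauses — set y4 = True.
y7 occurs only positively in the remaining clauses — set y7 = True.
Try y1 = False.
Set y3 = True and propagate.
Branch on y5: take y5 = True.
For the remaining variables, y2 = True, y6 = False, y8 = True, y9 = False, y10 = False, y11 = True, y12 = False works.

y1=False, y2=True, y3=True, y4=True, y5=True, y6=False, y7=True, y8=True, y9=False, y10=False, y11=True, y12=False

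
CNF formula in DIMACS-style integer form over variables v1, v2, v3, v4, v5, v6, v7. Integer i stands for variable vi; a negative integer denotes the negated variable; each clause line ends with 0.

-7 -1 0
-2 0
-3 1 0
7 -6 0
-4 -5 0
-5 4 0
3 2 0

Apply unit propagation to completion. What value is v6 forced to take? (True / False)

False

(~v2) is a unit clause: v2 = False.
From (v2 \/ v3) and v2 = False: v3 = True.
From (v1 \/ ~v3) and v3 = True: v1 = True.
In (~v7 \/ ~v1), ~v1 is now false; ~v7 must hold, so v7 = False.
From (~v6 \/ v7) and v7 = False: v6 = False.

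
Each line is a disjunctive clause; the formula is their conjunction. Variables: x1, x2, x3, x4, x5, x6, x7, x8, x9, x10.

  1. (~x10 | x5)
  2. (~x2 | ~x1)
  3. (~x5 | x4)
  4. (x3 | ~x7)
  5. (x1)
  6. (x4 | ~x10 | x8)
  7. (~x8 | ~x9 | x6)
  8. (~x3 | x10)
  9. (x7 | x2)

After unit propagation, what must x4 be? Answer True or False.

(x1) stands alone — x1 = True.
(~x1 | ~x2) with x1 = True leaves only ~x2, so x2 = False.
From (x2 | x7) and x2 = False: x7 = True.
(x3 | ~x7) with x7 = True leaves only x3, so x3 = True.
In (x10 | ~x3), ~x3 is now false; x10 must hold, so x10 = True.
(x5 | ~x10): since x10 = True, the clause reduces to (x5). x5 = True.
(~x5 | x4): since x5 = True, the clause reduces to (x4). x4 = True.

True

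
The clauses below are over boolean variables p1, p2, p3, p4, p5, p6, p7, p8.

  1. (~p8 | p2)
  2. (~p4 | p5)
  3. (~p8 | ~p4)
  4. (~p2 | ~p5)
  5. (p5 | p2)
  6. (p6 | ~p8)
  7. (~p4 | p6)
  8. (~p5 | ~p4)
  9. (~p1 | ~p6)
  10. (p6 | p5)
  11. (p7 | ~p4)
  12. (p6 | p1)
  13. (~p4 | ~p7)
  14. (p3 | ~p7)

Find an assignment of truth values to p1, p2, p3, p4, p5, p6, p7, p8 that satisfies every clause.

Pure literal: p4 appears only negated; assign p4 = False.
Pure literal: p8 appears only negated; assign p8 = False.
Try p1 = False.
  then p6 is forced to True.
Branch on p2: take p2 = True.
  then p5 is forced to False.
Branch on p3: take p3 = False.
  then p7 is forced to False.

p1 = 0, p2 = 1, p3 = 0, p4 = 0, p5 = 0, p6 = 1, p7 = 0, p8 = 0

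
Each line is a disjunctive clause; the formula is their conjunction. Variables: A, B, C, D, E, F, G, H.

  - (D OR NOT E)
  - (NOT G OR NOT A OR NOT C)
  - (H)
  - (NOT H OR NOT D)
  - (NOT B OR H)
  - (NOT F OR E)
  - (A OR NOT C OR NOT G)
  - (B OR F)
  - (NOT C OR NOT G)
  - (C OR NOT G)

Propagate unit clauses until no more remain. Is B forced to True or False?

True

Unit clause (H) sets H = True.
From (NOT H OR NOT D) and H = True: D = False.
In (D OR NOT E), D is now false; NOT E must hold, so E = False.
From (NOT F OR E) and E = False: F = False.
(B OR F): since F = False, the clause reduces to (B). B = True.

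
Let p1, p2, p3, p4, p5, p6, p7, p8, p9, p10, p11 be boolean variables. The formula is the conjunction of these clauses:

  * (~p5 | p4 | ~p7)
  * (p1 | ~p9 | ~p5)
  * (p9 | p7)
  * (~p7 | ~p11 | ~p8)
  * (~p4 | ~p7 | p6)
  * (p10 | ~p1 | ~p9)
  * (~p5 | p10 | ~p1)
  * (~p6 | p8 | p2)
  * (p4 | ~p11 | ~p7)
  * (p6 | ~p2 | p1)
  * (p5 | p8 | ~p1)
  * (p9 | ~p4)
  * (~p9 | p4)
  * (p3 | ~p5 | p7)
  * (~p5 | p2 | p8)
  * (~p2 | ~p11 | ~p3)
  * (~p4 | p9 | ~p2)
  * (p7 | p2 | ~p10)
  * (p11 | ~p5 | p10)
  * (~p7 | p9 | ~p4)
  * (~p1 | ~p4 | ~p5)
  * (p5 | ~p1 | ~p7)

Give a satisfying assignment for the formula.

p1 = True  p2 = True  p3 = True  p4 = True  p5 = False  p6 = True  p7 = False  p8 = True  p9 = True  p10 = True  p11 = False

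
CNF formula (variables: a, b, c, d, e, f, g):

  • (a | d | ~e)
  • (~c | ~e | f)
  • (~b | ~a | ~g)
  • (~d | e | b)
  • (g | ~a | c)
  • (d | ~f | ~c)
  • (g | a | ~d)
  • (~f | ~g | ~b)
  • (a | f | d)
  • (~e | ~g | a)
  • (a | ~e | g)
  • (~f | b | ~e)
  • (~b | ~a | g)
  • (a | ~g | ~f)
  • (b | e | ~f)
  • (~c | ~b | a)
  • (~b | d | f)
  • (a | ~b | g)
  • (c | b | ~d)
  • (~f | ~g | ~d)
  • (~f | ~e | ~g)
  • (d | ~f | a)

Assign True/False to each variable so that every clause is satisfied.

a=0, b=1, c=0, d=1, e=0, f=0, g=1

Set a = False and propagate.
Branch on b: take b = True.
  then c is forced to False.
  then g is forced to True.
  then f is forced to False.
  then d is forced to True.
  then e is forced to False.
Check each clause:
  1. (a | d | ~e) — ~e is true.
  2. (f | ~c | ~e) — ~e is true.
  3. (~g | ~a | ~b) — ~a is true.
  4. (e | ~d | b) — b is true.
  5. (c | g | ~a) — ~a is true.
  6. (~f | ~c | d) — ~f is true.
  7. (a | g | ~d) — g is true.
  8. (~f | ~b | ~g) — ~f is true.
  9. (d | a | f) — d is true.
  10. (a | ~g | ~e) — ~e is true.
  11. (~e | a | g) — ~e is true.
  12. (~e | b | ~f) — b is true.
  13. (~a | g | ~b) — g is true.
  14. (~f | a | ~g) — ~f is true.
  15. (b | e | ~f) — b is true.
  16. (~b | ~c | a) — ~c is true.
  17. (~b | f | d) — d is true.
  18. (~b | g | a) — g is true.
  19. (b | ~d | c) — b is true.
  20. (~g | ~d | ~f) — ~f is true.
  21. (~e | ~g | ~f) — ~f is true.
  22. (a | ~f | d) — ~f is true.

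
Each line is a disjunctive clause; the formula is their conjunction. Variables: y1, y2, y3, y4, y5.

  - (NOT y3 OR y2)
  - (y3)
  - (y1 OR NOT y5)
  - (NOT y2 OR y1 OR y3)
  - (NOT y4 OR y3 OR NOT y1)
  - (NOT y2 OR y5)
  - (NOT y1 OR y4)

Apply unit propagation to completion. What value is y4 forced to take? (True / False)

True

(y3) is a unit clause: y3 = True.
(NOT y3 OR y2): since y3 = True, the clause reduces to (y2). y2 = True.
From (y5 OR NOT y2) and y2 = True: y5 = True.
In (NOT y5 OR y1), NOT y5 is now false; y1 must hold, so y1 = True.
From (NOT y1 OR y4) and y1 = True: y4 = True.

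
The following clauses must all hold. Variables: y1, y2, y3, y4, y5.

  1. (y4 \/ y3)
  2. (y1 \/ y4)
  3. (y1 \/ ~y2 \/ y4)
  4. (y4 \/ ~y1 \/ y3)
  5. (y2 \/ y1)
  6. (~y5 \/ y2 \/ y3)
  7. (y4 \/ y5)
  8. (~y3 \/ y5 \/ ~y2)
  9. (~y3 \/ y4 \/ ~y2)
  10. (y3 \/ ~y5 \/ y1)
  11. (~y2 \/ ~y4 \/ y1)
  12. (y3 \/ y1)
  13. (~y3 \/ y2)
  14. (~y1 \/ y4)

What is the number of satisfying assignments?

4

The models are:
  y1=1 y2=0 y3=0 y4=1 y5=0
  y1=1 y2=1 y3=0 y4=1 y5=0
  y1=1 y2=1 y3=0 y4=1 y5=1
  y1=1 y2=1 y3=1 y4=1 y5=1
That's 4 in total.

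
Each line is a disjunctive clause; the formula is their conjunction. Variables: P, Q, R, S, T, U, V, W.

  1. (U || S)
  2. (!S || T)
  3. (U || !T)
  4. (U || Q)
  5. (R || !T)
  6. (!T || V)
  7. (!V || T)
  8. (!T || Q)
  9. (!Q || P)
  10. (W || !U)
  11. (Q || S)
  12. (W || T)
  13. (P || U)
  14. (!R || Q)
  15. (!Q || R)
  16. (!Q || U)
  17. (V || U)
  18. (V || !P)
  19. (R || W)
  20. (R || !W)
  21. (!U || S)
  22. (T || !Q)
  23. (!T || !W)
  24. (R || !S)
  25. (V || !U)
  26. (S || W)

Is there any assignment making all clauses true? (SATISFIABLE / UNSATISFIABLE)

T = True:
  propagation gives U=True, R=True, V=True, Q=True; an empty clause results — contradiction.
T = False:
  propagation gives S=False, U=True; an empty clause results — contradiction.
Every branch closes, so no satisfying assignment exists.

UNSATISFIABLE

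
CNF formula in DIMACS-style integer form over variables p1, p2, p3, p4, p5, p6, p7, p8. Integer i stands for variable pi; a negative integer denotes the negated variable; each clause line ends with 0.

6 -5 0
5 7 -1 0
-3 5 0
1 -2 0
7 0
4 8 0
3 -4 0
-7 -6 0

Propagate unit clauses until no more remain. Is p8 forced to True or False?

True

Unit clause (p7) sets p7 = True.
(¬p7 ∨ ¬p6) with p7 = True leaves only ¬p6, so p6 = False.
(p6 ∨ ¬p5): since p6 = False, the clause reduces to (¬p5). p5 = False.
From (¬p3 ∨ p5) and p5 = False: p3 = False.
From (¬p4 ∨ p3) and p3 = False: p4 = False.
From (p4 ∨ p8) and p4 = False: p8 = True.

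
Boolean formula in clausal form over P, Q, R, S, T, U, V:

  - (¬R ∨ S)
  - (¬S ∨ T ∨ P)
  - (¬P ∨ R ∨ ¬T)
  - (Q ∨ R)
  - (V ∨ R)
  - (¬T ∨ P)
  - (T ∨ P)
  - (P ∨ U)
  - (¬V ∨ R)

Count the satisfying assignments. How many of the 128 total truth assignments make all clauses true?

Case analysis on P and R:
  P=T, R=T: forces S=T; Q, T, U, V free → 2^4 = 16.
  P=T, R=F: a clause becomes empty — 0.
  P=F, R=T: a clause becomes empty — 0.
  P=F, R=F: a clause becomes empty — 0.
Total: 16 + 0 + 0 + 0 = 16.

16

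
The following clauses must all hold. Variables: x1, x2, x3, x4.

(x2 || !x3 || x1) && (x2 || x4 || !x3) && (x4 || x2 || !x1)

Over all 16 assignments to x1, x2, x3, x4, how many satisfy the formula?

12

Split on x2, then x1.
  x2=T, x1=T: remaining (x3,x4) ∈ {(F,F); (F,T); (T,F); (T,T)} — 4.
  x2=T, x1=F: remaining (x3,x4) ∈ {(F,F); (F,T); (T,F); (T,T)} — 4.
  x2=F, x1=T: remaining (x3,x4) ∈ {(F,T); (T,T)} — 2.
  x2=F, x1=F: remaining (x3,x4) ∈ {(F,F); (F,T)} — 2.
Total: 4 + 4 + 2 + 2 = 12.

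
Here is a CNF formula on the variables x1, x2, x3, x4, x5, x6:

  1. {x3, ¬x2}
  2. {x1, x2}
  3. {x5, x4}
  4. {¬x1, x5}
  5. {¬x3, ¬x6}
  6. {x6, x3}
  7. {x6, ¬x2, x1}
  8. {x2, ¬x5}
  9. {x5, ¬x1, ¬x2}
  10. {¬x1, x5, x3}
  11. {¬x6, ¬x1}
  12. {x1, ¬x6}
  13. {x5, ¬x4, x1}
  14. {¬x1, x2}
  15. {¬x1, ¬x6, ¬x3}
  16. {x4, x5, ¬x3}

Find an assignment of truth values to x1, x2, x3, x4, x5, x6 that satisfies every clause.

x1=1, x2=1, x3=1, x4=0, x5=1, x6=0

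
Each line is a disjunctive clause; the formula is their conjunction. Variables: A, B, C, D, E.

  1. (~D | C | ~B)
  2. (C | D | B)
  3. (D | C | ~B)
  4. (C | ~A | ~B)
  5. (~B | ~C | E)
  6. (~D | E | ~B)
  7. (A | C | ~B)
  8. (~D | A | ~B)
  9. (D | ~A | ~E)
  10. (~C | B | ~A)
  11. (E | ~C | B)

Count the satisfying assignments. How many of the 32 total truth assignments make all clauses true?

8

Split on B, then C.
  B=T, C=T: remaining (A,D,E) ∈ {(F,F,T); (T,T,T)} — 2.
  B=T, C=F: a clause becomes empty — 0.
  B=F, C=T: remaining (A,D,E) ∈ {(F,F,T); (F,T,T)} — 2.
  B=F, C=F: remaining (A,D,E) ∈ {(F,T,F); (F,T,T); (T,T,F); (T,T,T)} — 4.
Total: 2 + 0 + 2 + 4 = 8.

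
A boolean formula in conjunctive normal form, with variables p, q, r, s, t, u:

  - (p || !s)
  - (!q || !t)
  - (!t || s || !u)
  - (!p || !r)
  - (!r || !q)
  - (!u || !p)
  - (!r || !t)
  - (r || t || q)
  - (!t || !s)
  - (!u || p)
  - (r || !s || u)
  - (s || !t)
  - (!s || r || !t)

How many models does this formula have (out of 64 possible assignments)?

3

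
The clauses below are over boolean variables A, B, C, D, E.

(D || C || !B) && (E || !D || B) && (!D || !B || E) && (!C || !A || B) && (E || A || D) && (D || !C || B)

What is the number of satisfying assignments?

Split on B, then D.
  B=1, D=1: remaining (A,C,E) ∈ {(0,0,1); (0,1,1); (1,0,1); (1,1,1)} — 4.
  B=1, D=0: remaining (A,C,E) ∈ {(0,1,1); (1,1,0); (1,1,1)} — 3.
  B=0, D=1: remaining (A,C,E) ∈ {(0,0,1); (0,1,1); (1,0,1)} — 3.
  B=0, D=0: remaining (A,C,E) ∈ {(0,0,1); (1,0,0); (1,0,1)} — 3.
Total: 4 + 3 + 3 + 3 = 13.

13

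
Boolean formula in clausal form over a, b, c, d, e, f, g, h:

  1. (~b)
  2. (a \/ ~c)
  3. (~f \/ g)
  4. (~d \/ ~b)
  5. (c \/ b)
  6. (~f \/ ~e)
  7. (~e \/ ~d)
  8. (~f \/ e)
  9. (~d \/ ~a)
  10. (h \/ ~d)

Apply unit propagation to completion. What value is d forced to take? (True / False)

Unit clause (~b) sets b = False.
In (c \/ b), b is now false; c must hold, so c = True.
In (a \/ ~c), ~c is now false; a must hold, so a = True.
(~a \/ ~d): since a = True, the clause reduces to (~d). d = False.

False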